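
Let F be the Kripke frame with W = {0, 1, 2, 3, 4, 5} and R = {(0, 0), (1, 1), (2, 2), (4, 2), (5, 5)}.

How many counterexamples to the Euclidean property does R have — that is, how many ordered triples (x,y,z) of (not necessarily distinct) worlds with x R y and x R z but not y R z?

R is Euclidean; there are no such tuples.

0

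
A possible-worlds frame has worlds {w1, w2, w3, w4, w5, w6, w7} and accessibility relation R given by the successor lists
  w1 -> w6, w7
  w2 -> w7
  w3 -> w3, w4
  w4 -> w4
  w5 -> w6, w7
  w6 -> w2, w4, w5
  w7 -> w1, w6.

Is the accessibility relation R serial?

Yes

Serial: yes — every world has a successor (e.g. w1 R w6).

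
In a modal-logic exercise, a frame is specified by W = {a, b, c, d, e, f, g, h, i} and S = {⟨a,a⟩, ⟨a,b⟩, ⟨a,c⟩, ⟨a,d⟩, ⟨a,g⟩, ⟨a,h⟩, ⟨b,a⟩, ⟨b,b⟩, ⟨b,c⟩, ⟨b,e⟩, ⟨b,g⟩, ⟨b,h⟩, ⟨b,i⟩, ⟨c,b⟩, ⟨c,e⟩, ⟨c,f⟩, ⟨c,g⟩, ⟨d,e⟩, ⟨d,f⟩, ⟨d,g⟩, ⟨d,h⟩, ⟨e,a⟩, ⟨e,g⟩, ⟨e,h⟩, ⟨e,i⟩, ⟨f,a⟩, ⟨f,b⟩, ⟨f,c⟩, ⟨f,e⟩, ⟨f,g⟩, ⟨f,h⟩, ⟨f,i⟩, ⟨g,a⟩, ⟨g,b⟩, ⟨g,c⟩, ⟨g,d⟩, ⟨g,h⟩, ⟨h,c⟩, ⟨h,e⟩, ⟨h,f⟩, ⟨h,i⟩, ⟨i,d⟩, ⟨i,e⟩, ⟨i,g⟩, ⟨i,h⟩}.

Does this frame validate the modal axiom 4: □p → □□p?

No

Axiom 4 corresponds to the accessibility relation being transitive.
Transitive: no — a S b and b S e, but not a S e.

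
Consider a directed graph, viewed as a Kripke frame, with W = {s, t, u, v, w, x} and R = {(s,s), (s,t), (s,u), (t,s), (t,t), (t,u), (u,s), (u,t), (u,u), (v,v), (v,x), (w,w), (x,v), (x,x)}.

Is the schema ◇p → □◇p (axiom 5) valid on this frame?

By correspondence theory, 5 is valid on a frame iff R is Euclidean.
Euclidean: yes — any two successors of a common world are R-related.

Yes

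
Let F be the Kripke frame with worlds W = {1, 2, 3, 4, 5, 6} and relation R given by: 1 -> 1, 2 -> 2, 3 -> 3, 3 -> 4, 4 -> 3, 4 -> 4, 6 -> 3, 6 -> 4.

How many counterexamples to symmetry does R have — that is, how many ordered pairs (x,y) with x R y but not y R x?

2

Enumerating: (6,3), (6,4).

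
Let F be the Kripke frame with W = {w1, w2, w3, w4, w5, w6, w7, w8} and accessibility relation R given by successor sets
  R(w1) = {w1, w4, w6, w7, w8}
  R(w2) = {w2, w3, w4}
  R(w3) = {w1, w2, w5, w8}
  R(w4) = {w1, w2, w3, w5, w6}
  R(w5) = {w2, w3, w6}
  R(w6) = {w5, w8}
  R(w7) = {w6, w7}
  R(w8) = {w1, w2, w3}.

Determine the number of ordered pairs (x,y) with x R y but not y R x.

Enumerating: (w1,w6), (w1,w7), (w3,w1), (w4,w3), (w4,w5), (w4,w6), (w5,w2), (w6,w8), (w7,w6), (w8,w2).

10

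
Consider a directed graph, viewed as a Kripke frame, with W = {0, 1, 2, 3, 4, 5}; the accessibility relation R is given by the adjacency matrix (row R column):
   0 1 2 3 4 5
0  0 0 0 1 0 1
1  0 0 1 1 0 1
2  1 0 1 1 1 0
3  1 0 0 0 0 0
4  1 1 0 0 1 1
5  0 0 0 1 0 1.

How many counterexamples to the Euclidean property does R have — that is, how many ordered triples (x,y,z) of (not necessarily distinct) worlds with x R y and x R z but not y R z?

Enumerating: (0,3,3), (0,3,5), (1,2,5), (1,3,2), (1,3,3), (1,3,5), (1,5,2), (2,0,0), (2,0,2), (2,0,4), (2,3,2), (2,3,3), … and 15 more.
Total: 27.

27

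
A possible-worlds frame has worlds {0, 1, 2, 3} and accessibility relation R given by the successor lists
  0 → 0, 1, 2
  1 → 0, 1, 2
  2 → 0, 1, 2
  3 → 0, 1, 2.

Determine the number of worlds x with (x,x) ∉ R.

1

Enumerating: 3.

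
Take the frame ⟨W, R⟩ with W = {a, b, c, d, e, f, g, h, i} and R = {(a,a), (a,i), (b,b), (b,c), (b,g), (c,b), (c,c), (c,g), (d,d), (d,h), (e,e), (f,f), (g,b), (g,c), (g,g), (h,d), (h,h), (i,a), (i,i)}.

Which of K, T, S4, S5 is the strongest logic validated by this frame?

Reflexive (axiom T): yes — every world is R-related to itself.
Transitive (axiom 4): yes — every two-step R-path is closed by a direct edge.
Euclidean (axiom 5): yes — any two successors of a common world are R-related.
So F validates K, T, S4, S5. The strongest is S5.

S5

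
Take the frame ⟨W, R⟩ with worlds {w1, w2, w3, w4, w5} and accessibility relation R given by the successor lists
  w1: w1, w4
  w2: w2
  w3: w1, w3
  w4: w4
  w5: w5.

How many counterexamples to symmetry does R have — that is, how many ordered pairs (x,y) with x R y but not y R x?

2

Enumerating: (w1,w4), (w3,w1).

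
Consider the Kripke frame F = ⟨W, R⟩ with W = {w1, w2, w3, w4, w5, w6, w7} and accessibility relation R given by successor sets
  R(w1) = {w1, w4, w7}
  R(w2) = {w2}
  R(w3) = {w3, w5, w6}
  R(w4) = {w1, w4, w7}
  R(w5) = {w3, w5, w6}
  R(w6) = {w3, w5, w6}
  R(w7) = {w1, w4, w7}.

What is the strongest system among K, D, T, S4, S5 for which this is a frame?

Serial (axiom D): yes — every world has a successor (e.g. w1 R w1).
Reflexive (axiom T): yes — every world is R-related to itself.
Transitive (axiom 4): yes — every two-step R-path is closed by a direct edge.
Euclidean (axiom 5): yes — any two successors of a common world are R-related.
So F validates K, D, T, S4, S5. The strongest is S5.

S5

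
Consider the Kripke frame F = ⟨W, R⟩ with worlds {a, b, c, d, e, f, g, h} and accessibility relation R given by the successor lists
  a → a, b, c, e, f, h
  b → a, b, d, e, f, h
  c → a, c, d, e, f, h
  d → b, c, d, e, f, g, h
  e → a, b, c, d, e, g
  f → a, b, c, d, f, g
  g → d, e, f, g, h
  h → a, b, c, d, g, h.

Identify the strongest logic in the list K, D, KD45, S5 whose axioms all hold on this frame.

Serial (axiom D): yes — every world has a successor (e.g. a R a).
Euclidean (axiom 5): no — a R b and a R c, but not b R c.
Transitive (axiom 4): no — a R b and b R d, but not a R d.
Reflexive (axiom T): yes — every world is R-related to itself.
So F validates K, D; KD45 would additionally require R to be Euclidean and transitive. The strongest is D.

D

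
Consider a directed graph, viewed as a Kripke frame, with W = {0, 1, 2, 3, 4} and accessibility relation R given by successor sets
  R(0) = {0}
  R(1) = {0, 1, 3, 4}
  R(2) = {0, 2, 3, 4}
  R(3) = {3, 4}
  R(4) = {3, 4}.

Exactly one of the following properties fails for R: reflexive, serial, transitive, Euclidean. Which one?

Euclidean

Reflexive: yes — every world is R-related to itself.
Serial: yes — every world has a successor (e.g. 0 R 0).
Transitive: yes — every two-step R-path is closed by a direct edge.
Euclidean: no — 1 R 0 and 1 R 3, but not 0 R 3.
Only Euclidean fails.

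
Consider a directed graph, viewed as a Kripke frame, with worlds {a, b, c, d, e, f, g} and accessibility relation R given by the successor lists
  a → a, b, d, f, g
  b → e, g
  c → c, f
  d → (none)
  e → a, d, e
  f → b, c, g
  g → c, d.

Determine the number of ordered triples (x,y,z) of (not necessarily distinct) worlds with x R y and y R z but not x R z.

16

Enumerating: (a,b,e), (a,f,c), (a,g,c), (b,e,a), (b,e,d), (b,g,c), (b,g,d), (c,f,b), (c,f,g), (e,a,b), (e,a,f), (e,a,g), (f,b,e), (f,c,f), (f,g,d), (g,c,f).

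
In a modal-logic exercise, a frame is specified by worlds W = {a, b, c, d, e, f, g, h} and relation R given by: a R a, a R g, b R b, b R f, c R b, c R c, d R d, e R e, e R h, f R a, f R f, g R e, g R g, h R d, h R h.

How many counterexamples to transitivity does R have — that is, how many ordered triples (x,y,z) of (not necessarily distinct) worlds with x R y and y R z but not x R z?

Enumerating: (a,g,e), (b,f,a), (c,b,f), (e,h,d), (f,a,g), (g,e,h).

6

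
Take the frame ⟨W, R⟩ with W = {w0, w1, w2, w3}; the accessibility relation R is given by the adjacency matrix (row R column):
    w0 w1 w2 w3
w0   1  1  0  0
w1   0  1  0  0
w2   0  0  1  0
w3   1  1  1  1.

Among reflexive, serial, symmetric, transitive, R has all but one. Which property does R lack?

symmetric

Reflexive: yes — every world is R-related to itself.
Serial: yes — every world has a successor (e.g. w0 R w0).
Symmetric: no — w0 R w1 but not w1 R w0.
Transitive: yes — every two-step R-path is closed by a direct edge.
Only symmetric fails.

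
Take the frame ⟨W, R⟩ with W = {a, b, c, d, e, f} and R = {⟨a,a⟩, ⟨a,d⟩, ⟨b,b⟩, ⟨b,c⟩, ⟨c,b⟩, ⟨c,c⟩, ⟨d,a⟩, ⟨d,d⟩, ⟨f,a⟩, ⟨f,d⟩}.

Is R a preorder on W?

Reflexive: no — e is not related to itself.
Transitive: yes — every two-step R-path is closed by a direct edge.
So R is not a preorder.

No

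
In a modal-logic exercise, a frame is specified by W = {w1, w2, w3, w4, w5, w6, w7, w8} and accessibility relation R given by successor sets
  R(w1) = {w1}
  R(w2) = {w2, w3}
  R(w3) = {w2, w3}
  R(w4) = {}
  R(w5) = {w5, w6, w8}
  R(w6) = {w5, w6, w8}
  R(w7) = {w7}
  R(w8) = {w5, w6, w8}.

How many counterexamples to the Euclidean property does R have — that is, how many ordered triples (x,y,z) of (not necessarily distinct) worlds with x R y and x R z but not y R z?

R is Euclidean; there are no such tuples.

0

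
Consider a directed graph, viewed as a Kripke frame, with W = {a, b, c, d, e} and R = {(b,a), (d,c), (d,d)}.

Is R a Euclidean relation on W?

Euclidean: no — b R a and b R a, but not a R a.

No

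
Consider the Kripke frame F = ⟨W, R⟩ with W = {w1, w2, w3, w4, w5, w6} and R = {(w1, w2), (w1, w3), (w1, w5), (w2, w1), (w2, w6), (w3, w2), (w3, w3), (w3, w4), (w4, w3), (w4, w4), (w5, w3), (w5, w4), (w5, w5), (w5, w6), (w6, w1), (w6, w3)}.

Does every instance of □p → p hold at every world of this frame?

By correspondence theory, T is valid on a frame iff R is reflexive.
Reflexive: no — w1 is not related to itself.

No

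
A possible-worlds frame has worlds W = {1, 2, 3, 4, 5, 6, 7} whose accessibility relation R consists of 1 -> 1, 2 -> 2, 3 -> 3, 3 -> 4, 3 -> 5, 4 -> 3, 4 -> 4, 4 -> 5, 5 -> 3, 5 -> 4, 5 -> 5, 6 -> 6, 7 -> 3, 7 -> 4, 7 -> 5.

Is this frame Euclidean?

Euclidean: yes — any two successors of a common world are R-related.

Yes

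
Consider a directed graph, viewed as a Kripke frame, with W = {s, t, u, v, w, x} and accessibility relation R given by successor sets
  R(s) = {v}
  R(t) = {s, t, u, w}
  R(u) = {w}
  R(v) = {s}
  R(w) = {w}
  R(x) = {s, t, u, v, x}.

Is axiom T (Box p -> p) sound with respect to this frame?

By correspondence theory, T is valid on a frame iff R is reflexive.
Reflexive: no — s is not related to itself.

No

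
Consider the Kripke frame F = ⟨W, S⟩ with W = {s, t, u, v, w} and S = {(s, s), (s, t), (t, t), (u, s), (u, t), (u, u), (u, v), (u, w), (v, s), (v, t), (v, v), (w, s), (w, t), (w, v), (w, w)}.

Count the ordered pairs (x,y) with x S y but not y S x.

Enumerating: (s,t), (u,s), (u,t), (u,v), (u,w), (v,s), (v,t), (w,s), (w,t), (w,v).

10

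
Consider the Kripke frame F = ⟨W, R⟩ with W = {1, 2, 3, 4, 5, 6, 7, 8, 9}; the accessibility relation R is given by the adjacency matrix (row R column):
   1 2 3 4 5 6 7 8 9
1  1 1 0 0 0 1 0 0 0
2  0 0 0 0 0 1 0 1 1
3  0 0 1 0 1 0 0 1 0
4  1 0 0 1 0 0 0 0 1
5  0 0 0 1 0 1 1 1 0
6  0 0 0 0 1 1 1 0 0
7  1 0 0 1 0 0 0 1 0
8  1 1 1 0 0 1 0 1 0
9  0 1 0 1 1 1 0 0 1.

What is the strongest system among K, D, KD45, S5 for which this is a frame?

Serial (axiom D): yes — every world has a successor (e.g. 1 R 1).
Euclidean (axiom 5): no — 1 R 6 and 1 R 2, but not 6 R 2.
Transitive (axiom 4): no — 1 R 2 and 2 R 8, but not 1 R 8.
Reflexive (axiom T): no — 2 is not related to itself.
So F validates K, D; KD45 would additionally require R to be Euclidean and transitive. The strongest is D.

D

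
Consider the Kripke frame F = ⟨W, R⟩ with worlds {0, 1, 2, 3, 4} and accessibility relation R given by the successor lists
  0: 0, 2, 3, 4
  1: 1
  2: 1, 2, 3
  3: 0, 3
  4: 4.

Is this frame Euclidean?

No

Euclidean: no — 0 R 2 and 0 R 4, but not 2 R 4.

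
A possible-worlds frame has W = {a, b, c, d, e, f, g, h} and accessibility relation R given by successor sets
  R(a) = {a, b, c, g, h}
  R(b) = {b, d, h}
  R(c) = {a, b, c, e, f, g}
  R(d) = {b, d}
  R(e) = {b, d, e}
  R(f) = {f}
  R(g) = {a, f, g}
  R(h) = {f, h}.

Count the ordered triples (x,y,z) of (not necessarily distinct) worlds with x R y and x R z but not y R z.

Enumerating: (a,b,a), (a,b,c), (a,b,g), (a,c,h), (a,g,b), (a,g,c), (a,g,h), (a,h,a), (a,h,b), (a,h,c), (a,h,g), (b,d,h), … and 27 more.
Total: 39.

39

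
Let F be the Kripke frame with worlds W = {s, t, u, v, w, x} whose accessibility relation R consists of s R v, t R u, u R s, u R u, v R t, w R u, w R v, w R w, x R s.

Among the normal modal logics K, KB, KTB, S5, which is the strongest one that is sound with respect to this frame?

Symmetric (axiom B): no — s R v but not v R s.
Reflexive (axiom T): no — s is not related to itself.
Euclidean (axiom 5): no — w R u and w R v, but not u R v.
So F validates K; KB would additionally require R to be symmetric. The strongest is K.

K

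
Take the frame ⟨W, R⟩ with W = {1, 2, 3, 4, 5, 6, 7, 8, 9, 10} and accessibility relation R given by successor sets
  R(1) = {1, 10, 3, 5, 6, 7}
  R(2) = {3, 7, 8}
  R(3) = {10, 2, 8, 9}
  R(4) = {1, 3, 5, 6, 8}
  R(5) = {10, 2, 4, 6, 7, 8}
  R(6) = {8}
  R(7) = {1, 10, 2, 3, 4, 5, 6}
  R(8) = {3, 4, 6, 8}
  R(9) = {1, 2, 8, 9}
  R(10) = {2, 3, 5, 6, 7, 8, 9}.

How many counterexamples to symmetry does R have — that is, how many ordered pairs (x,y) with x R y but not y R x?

Enumerating: (1,10), (1,3), (1,5), (1,6), (10,2), (10,6), (10,8), (10,9), (2,8), (3,9), (4,1), (4,3), … and 10 more.
Total: 22.

22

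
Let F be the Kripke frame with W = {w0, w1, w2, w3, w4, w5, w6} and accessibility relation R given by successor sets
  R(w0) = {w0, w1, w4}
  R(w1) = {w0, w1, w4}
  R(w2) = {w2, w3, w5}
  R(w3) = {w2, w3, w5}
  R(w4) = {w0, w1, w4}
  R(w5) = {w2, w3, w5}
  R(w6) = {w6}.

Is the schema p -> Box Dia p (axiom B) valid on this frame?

Axiom B corresponds to the accessibility relation being symmetric.
Symmetric: yes — every pair in R has its reverse in R.

Yes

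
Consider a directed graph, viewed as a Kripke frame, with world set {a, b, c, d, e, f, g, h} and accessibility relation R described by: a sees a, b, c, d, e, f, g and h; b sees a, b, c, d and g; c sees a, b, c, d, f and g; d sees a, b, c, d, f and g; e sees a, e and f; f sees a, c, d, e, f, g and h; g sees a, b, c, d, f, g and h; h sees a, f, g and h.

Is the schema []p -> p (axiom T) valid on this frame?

Yes

Axiom T corresponds to the accessibility relation being reflexive.
Reflexive: yes — every world is R-related to itself.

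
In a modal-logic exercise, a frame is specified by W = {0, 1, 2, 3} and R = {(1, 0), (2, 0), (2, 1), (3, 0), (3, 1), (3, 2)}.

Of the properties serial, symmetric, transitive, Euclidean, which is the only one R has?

transitive

Serial: no — 0 has no R-successor.
Symmetric: no — 1 R 0 but not 0 R 1.
Transitive: yes — every two-step R-path is closed by a direct edge.
Euclidean: no — 2 R 0 and 2 R 1, but not 0 R 1.
Only transitive holds.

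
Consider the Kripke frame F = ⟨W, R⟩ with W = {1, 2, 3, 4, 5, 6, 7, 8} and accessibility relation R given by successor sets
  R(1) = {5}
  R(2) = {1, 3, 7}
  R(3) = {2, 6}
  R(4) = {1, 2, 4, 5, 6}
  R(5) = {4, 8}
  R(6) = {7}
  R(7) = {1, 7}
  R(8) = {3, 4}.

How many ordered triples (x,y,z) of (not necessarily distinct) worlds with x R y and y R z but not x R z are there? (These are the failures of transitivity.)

26

Enumerating: (1,5,4), (1,5,8), (2,1,5), (2,3,2), (2,3,6), (3,2,1), (3,2,3), (3,2,7), (3,6,7), (4,2,3), (4,2,7), (4,5,8), … and 14 more.
Total: 26.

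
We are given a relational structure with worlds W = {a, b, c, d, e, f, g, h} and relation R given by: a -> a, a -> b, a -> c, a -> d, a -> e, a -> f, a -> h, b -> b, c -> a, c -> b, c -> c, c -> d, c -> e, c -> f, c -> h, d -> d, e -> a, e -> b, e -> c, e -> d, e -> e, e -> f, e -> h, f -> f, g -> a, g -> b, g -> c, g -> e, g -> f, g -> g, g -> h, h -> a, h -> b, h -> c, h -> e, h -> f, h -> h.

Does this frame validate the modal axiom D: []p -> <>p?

By correspondence theory, D is valid on a frame iff R is serial.
Serial: yes — every world has a successor (e.g. a R a).

Yes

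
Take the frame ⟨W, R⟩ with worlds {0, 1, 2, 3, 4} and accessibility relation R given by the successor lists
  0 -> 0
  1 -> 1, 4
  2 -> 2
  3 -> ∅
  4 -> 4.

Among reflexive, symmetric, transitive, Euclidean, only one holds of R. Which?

Reflexive: no — 3 is not related to itself.
Symmetric: no — 1 R 4 but not 4 R 1.
Transitive: yes — every two-step R-path is closed by a direct edge.
Euclidean: no — 1 R 4 and 1 R 1, but not 4 R 1.
Only transitive holds.

transitive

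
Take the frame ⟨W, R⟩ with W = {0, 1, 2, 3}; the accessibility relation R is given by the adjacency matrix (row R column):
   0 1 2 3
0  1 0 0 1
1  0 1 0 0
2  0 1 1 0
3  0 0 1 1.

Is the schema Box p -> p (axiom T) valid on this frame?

Yes

The schema T characterises exactly the reflexive frames.
Reflexive: yes — every world is R-related to itself.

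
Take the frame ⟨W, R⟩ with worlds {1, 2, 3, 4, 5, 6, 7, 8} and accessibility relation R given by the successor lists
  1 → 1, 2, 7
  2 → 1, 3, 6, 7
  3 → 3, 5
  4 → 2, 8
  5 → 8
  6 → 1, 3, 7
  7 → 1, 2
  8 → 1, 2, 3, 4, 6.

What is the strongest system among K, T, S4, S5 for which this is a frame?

Reflexive (axiom T): no — 2 is not related to itself.
Transitive (axiom 4): no — 1 R 2 and 2 R 3, but not 1 R 3.
Euclidean (axiom 5): no — 2 R 1 and 2 R 3, but not 1 R 3.
So F validates K; T would additionally require R to be reflexive. The strongest is K.

K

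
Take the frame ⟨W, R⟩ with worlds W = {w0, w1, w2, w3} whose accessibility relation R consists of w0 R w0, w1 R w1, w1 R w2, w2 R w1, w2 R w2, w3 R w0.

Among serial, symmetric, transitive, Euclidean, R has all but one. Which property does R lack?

symmetric

Serial: yes — every world has a successor (e.g. w0 R w0).
Symmetric: no — w3 R w0 but not w0 R w3.
Transitive: yes — every two-step R-path is closed by a direct edge.
Euclidean: yes — any two successors of a common world are R-related.
Only symmetric fails.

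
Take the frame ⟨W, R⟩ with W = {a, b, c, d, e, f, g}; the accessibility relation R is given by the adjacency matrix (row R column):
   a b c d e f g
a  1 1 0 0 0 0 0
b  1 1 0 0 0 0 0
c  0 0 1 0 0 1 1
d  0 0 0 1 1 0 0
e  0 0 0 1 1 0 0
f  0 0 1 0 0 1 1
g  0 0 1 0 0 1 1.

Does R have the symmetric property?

Symmetric: yes — every pair in R has its reverse in R.

Yes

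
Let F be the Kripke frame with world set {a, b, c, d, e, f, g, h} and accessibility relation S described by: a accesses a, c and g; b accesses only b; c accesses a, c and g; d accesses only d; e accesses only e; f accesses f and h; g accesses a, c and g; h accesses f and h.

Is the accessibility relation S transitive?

Transitive: yes — every two-step S-path is closed by a direct edge.

Yes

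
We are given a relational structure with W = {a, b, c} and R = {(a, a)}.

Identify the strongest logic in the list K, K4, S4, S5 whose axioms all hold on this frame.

K4

Transitive (axiom 4): yes — every two-step R-path is closed by a direct edge.
Reflexive (axiom T): no — b is not related to itself.
Euclidean (axiom 5): yes — any two successors of a common world are R-related.
So F validates K, K4; S4 would additionally require R to be reflexive. The strongest is K4.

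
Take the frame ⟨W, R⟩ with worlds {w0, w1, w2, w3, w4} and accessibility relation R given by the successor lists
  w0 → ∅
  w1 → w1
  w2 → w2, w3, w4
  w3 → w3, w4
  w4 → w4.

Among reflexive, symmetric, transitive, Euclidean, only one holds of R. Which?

Reflexive: no — w0 is not related to itself.
Symmetric: no — w2 R w3 but not w3 R w2.
Transitive: yes — every two-step R-path is closed by a direct edge.
Euclidean: no — w2 R w4 and w2 R w3, but not w4 R w3.
Only transitive holds.

transitive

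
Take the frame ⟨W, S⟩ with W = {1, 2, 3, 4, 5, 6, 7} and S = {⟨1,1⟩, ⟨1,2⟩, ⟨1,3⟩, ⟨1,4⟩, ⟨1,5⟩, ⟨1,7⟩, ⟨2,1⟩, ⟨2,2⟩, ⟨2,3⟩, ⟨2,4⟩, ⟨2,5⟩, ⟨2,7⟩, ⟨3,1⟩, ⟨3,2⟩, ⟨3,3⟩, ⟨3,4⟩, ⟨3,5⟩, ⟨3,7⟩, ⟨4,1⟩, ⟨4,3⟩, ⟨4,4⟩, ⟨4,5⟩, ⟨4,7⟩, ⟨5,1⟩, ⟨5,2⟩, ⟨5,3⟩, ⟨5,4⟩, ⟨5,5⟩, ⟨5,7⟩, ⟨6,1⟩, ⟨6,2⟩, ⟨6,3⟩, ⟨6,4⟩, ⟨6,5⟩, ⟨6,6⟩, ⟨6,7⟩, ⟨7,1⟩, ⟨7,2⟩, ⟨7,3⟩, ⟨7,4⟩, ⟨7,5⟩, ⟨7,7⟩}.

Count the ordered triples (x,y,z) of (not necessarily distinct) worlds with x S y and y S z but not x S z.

Enumerating: (4,1,2), (4,3,2), (4,5,2), (4,7,2).

4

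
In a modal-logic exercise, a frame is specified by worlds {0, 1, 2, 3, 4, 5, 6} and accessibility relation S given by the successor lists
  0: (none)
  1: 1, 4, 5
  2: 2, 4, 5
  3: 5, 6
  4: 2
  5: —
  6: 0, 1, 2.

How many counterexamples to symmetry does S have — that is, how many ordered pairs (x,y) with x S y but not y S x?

8

Enumerating: (1,4), (1,5), (2,5), (3,5), (3,6), (6,0), (6,1), (6,2).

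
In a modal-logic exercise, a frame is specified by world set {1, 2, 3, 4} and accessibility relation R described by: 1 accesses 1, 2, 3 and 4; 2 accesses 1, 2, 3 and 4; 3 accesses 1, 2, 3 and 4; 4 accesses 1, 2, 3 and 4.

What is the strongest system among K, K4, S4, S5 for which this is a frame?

Transitive (axiom 4): yes — every two-step R-path is closed by a direct edge.
Reflexive (axiom T): yes — every world is R-related to itself.
Euclidean (axiom 5): yes — any two successors of a common world are R-related.
So F validates K, K4, S4, S5. The strongest is S5.

S5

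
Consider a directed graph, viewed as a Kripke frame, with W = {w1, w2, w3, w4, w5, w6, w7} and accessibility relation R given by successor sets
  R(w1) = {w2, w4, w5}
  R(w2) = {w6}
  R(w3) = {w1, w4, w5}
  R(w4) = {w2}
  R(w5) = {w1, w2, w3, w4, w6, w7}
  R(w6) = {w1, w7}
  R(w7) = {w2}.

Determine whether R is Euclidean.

No

Euclidean: no — w1 R w2 and w1 R w4, but not w2 R w4.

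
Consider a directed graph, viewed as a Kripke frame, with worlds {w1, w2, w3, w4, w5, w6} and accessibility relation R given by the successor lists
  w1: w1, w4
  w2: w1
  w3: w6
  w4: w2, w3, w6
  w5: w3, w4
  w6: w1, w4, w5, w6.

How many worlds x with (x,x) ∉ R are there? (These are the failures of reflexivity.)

Enumerating: w2, w3, w4, w5.

4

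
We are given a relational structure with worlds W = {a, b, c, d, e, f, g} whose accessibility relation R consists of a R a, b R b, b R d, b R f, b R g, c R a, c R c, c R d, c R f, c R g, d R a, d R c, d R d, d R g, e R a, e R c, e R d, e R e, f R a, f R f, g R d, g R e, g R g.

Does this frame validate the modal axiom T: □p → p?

The schema T characterises exactly the reflexive frames.
Reflexive: yes — every world is R-related to itself.

Yes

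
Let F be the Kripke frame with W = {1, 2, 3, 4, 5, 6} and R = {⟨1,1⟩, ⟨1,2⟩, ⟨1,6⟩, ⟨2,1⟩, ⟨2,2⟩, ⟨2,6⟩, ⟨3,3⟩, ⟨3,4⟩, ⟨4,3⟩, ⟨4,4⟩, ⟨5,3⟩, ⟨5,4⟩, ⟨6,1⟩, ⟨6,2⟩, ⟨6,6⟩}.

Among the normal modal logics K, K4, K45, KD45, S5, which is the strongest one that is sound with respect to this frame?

Transitive (axiom 4): yes — every two-step R-path is closed by a direct edge.
Euclidean (axiom 5): yes — any two successors of a common world are R-related.
Serial (axiom D): yes — every world has a successor (e.g. 1 R 1).
Reflexive (axiom T): no — 5 is not related to itself.
So F validates K, K4, K45, KD45; S5 would additionally require R to be reflexive. The strongest is KD45.

KD45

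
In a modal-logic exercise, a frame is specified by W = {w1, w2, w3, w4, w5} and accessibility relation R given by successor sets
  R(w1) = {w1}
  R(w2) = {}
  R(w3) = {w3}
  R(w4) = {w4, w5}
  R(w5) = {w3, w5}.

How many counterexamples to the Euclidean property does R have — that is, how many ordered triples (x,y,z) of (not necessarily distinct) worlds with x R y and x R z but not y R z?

Enumerating: (w4,w5,w4), (w5,w3,w5).

2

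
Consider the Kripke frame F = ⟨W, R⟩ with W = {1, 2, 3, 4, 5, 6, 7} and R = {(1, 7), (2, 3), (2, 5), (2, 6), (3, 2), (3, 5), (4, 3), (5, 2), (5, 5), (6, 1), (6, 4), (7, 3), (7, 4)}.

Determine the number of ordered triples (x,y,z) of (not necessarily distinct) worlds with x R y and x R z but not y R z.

Enumerating: (1,7,7), (2,3,3), (2,3,6), (2,5,3), (2,5,6), (2,6,3), (2,6,5), (2,6,6), (3,2,2), (4,3,3), (5,2,2), (6,1,1), (6,1,4), (6,4,1), (6,4,4), (7,3,3), (7,3,4), (7,4,4).

18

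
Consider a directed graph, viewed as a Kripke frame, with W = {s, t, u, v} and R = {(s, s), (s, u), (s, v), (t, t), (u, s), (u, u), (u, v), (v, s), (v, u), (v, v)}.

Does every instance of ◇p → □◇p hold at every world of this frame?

The schema 5 characterises exactly the Euclidean frames.
Euclidean: yes — any two successors of a common world are R-related.

Yes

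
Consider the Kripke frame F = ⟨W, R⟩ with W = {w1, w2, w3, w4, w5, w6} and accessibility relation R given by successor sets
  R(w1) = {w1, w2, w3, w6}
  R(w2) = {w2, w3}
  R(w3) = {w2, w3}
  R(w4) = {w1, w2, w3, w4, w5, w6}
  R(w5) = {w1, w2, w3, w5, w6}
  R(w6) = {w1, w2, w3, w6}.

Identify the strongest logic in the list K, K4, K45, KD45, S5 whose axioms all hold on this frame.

K4

Transitive (axiom 4): yes — every two-step R-path is closed by a direct edge.
Euclidean (axiom 5): no — w1 R w2 and w1 R w6, but not w2 R w6.
Serial (axiom D): yes — every world has a successor (e.g. w1 R w1).
Reflexive (axiom T): yes — every world is R-related to itself.
So F validates K, K4; K45 would additionally require R to be Euclidean. The strongest is K4.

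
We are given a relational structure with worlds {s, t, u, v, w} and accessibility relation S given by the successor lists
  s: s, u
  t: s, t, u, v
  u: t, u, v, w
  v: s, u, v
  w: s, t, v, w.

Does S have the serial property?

Serial: yes — every world has a successor (e.g. s S s).

Yes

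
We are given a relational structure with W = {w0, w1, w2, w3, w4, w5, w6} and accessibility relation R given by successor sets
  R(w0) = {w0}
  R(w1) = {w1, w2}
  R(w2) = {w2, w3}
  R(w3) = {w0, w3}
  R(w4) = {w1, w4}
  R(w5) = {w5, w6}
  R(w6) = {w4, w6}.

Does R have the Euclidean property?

Euclidean: no — w1 R w2 and w1 R w1, but not w2 R w1.

No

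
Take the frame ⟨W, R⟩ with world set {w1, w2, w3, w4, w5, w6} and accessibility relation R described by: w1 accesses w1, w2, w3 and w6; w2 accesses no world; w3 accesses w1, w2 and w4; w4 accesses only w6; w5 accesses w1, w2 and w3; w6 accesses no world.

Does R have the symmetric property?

Symmetric: no — w1 R w2 but not w2 R w1.

No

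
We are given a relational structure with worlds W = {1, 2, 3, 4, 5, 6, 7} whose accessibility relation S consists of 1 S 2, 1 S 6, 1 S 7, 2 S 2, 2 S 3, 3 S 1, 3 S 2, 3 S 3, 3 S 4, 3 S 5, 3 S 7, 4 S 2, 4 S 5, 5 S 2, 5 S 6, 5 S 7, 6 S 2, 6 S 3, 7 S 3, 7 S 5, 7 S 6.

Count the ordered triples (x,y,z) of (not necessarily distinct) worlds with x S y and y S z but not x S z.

Enumerating: (1,2,3), (1,6,3), (1,7,3), (1,7,5), (2,3,1), (2,3,4), (2,3,5), (2,3,7), (3,1,6), (3,5,6), (3,7,6), (4,2,3), … and 17 more.
Total: 29.

29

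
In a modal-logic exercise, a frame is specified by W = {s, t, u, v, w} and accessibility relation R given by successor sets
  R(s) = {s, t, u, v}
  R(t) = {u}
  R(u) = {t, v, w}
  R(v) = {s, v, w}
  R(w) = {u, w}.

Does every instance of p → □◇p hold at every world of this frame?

No

Axiom B corresponds to the accessibility relation being symmetric.
Symmetric: no — s R t but not t R s.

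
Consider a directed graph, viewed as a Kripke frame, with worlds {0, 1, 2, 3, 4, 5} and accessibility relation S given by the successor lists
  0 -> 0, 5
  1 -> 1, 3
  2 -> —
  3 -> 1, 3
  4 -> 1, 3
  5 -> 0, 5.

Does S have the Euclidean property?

Yes

Euclidean: yes — any two successors of a common world are S-related.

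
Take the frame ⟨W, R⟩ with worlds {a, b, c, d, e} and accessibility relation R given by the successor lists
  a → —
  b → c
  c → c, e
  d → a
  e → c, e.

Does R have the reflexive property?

No

Reflexive: no — a is not related to itself.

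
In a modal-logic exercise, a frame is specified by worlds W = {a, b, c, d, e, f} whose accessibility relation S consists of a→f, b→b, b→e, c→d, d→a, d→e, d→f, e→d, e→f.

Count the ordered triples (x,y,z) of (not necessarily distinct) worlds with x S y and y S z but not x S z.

8

Enumerating: (b,e,d), (b,e,f), (c,d,a), (c,d,e), (c,d,f), (d,e,d), (e,d,a), (e,d,e).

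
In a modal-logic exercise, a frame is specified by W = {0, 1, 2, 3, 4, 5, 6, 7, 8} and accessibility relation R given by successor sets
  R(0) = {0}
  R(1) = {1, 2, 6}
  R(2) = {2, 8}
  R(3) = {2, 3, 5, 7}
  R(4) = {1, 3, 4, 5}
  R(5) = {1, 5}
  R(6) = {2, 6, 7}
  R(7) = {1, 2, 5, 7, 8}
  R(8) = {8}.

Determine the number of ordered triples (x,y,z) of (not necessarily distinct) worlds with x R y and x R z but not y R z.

Enumerating: (1,2,1), (1,2,6), (1,6,1), (2,8,2), (3,2,3), (3,2,5), (3,2,7), (3,5,2), (3,5,3), (3,5,7), (3,7,3), (4,1,3), … and 23 more.
Total: 35.

35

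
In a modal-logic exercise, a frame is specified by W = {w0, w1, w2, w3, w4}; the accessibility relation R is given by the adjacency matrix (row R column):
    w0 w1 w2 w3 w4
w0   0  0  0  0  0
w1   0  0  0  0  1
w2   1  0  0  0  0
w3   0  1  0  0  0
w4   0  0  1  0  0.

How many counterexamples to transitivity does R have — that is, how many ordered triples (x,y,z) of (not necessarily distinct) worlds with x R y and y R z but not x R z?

Enumerating: (w1,w4,w2), (w3,w1,w4), (w4,w2,w0).

3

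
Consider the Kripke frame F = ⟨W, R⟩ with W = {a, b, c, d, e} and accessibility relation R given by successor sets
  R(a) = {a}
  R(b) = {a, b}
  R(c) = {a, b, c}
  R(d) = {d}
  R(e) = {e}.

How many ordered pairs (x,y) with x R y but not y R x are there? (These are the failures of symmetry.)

Enumerating: (b,a), (c,a), (c,b).

3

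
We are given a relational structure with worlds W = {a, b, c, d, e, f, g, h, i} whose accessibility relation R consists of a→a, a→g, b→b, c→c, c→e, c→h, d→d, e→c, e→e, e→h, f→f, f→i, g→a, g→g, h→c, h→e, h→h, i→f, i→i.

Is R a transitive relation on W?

Transitive: yes — every two-step R-path is closed by a direct edge.

Yes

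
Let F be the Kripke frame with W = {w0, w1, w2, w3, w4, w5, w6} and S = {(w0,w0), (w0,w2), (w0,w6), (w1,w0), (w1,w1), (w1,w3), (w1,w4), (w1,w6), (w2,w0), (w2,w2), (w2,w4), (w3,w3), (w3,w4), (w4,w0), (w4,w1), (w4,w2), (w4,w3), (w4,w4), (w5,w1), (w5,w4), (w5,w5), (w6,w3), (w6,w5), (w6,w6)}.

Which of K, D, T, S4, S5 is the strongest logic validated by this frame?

T

Serial (axiom D): yes — every world has a successor (e.g. w0 S w0).
Reflexive (axiom T): yes — every world is S-related to itself.
Transitive (axiom 4): no — w0 S w2 and w2 S w4, but not w0 S w4.
Euclidean (axiom 5): no — w0 S w2 and w0 S w6, but not w2 S w6.
So F validates K, D, T; S4 would additionally require S to be transitive. The strongest is T.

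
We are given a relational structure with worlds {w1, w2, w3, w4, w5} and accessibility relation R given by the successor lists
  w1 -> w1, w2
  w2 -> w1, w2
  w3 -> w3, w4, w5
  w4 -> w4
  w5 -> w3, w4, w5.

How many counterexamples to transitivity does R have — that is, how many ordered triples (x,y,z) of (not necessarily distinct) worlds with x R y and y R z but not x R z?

R is transitive; there are no such tuples.

0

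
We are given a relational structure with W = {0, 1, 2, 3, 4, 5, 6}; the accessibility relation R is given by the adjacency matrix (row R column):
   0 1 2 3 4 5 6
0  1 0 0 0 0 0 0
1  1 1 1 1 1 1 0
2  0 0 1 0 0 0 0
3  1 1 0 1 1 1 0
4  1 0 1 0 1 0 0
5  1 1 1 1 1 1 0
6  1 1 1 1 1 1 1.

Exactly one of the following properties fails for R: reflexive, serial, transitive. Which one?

Reflexive: yes — every world is R-related to itself.
Serial: yes — every world has a successor (e.g. 0 R 0).
Transitive: no — 3 R 1 and 1 R 2, but not 3 R 2.
Only transitive fails.

transitive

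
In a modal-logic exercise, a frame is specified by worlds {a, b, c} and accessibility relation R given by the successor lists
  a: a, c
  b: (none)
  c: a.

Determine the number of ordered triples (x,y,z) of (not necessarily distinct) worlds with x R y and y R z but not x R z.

1

Enumerating: (c,a,c).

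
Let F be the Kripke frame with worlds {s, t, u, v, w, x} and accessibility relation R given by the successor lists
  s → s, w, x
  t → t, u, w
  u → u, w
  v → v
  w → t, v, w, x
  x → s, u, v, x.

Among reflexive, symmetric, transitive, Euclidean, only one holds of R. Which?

reflexive

Reflexive: yes — every world is R-related to itself.
Symmetric: no — s R w but not w R s.
Transitive: no — s R w and w R t, but not s R t.
Euclidean: no — s R x and s R w, but not x R w.
Only reflexive holds.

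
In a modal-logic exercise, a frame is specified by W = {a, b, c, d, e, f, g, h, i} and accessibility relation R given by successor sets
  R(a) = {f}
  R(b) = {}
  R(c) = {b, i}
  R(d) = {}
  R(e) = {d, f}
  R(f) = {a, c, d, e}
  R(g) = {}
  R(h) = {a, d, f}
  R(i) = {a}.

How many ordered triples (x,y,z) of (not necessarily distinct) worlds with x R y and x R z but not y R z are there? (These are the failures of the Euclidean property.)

30

Enumerating: (a,f,f), (c,b,b), (c,b,i), (c,i,b), (c,i,i), (e,d,d), (e,d,f), (e,f,f), (f,a,a), (f,a,c), (f,a,d), (f,a,e), … and 18 more.
Total: 30.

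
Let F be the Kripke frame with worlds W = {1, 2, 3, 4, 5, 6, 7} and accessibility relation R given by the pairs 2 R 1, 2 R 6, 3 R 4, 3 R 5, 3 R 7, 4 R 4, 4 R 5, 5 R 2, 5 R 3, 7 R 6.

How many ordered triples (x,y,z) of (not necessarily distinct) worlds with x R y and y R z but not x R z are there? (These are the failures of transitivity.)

Enumerating: (3,5,2), (3,5,3), (3,7,6), (4,5,2), (4,5,3), (5,2,1), (5,2,6), (5,3,4), (5,3,5), (5,3,7).

10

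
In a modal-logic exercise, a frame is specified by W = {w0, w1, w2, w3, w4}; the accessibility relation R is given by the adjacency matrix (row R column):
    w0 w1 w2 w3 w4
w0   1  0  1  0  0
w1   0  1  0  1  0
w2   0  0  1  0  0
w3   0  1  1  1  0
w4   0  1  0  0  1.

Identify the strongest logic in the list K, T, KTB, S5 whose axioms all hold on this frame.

T

Reflexive (axiom T): yes — every world is R-related to itself.
Symmetric (axiom B): no — w0 R w2 but not w2 R w0.
Euclidean (axiom 5): no — w3 R w1 and w3 R w2, but not w1 R w2.
So F validates K, T; KTB would additionally require R to be symmetric. The strongest is T.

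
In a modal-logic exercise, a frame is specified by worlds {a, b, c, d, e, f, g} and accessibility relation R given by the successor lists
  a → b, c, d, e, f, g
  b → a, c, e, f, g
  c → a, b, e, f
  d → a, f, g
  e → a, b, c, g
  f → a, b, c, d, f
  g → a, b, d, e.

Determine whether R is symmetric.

Yes

Symmetric: yes — every pair in R has its reverse in R.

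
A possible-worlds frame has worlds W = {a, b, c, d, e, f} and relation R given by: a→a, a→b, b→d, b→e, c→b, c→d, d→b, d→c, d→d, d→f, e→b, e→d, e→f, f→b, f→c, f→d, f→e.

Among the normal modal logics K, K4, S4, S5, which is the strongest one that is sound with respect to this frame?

Transitive (axiom 4): no — a R b and b R d, but not a R d.
Reflexive (axiom T): no — b is not related to itself.
Euclidean (axiom 5): no — b R d and b R e, but not d R e.
So F validates K; K4 would additionally require R to be transitive. The strongest is K.

K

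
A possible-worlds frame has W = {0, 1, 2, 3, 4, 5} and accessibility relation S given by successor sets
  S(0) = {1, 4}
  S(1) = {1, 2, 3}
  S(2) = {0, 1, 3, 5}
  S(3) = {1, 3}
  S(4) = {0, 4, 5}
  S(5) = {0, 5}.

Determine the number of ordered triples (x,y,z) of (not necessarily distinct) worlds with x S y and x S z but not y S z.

18

Enumerating: (0,1,4), (0,4,1), (1,2,2), (1,3,2), (2,0,0), (2,0,3), (2,0,5), (2,1,0), (2,1,5), (2,3,0), (2,3,5), (2,5,1), (2,5,3), (4,0,0), (4,0,5), (4,5,4), (5,0,0), (5,0,5).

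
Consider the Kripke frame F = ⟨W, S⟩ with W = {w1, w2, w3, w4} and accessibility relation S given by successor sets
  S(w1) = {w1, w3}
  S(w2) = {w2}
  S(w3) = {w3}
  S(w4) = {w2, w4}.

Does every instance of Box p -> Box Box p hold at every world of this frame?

Yes

The schema 4 characterises exactly the transitive frames.
Transitive: yes — every two-step S-path is closed by a direct edge.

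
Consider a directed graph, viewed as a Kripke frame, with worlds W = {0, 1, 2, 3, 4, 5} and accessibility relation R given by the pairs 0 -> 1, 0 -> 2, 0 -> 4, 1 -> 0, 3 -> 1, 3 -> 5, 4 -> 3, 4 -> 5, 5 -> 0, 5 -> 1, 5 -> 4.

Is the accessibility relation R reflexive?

No

Reflexive: no — 0 is not related to itself.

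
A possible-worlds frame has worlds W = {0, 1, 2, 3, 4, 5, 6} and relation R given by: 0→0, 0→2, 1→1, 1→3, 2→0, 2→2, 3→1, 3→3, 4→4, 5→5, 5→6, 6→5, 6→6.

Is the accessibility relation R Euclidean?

Yes

Euclidean: yes — any two successors of a common world are R-related.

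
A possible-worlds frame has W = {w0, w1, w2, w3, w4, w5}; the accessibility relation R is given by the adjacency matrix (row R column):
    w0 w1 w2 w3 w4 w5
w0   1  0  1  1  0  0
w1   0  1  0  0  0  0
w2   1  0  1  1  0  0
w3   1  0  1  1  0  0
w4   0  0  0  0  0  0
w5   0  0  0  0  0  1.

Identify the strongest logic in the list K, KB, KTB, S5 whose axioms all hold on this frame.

KB

Symmetric (axiom B): yes — every pair in R has its reverse in R.
Reflexive (axiom T): no — w4 is not related to itself.
Euclidean (axiom 5): yes — any two successors of a common world are R-related.
So F validates K, KB; KTB would additionally require R to be reflexive. The strongest is KB.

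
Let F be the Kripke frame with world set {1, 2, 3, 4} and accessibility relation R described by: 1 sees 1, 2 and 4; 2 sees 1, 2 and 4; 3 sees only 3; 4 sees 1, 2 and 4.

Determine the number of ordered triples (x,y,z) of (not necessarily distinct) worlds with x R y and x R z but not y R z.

R is Euclidean; there are no such tuples.

0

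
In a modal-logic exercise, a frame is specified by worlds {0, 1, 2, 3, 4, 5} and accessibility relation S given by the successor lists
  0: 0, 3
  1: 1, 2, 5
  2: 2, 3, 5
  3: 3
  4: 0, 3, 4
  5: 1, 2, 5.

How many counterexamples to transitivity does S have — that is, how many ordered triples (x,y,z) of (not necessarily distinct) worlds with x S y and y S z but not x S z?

3

Enumerating: (1,2,3), (2,5,1), (5,2,3).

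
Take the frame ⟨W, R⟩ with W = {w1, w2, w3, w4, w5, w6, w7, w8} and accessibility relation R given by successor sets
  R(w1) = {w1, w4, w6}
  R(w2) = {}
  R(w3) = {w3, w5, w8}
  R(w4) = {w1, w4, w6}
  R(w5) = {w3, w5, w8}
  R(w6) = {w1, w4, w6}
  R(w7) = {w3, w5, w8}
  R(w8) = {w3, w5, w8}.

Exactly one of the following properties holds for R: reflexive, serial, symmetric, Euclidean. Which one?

Euclidean

Reflexive: no — w2 is not related to itself.
Serial: no — w2 has no R-successor.
Symmetric: no — w7 R w3 but not w3 R w7.
Euclidean: yes — any two successors of a common world are R-related.
Only Euclidean holds.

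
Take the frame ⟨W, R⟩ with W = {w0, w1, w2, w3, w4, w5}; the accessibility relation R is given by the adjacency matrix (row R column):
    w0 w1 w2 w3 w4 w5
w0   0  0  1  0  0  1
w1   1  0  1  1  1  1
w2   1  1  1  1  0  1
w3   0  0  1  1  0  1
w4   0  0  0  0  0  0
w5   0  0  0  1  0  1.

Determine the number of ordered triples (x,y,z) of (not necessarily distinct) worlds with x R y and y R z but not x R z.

Enumerating: (w0,w2,w0), (w0,w2,w1), (w0,w2,w3), (w0,w5,w3), (w1,w2,w1), (w2,w1,w4), (w3,w2,w0), (w3,w2,w1), (w5,w3,w2).

9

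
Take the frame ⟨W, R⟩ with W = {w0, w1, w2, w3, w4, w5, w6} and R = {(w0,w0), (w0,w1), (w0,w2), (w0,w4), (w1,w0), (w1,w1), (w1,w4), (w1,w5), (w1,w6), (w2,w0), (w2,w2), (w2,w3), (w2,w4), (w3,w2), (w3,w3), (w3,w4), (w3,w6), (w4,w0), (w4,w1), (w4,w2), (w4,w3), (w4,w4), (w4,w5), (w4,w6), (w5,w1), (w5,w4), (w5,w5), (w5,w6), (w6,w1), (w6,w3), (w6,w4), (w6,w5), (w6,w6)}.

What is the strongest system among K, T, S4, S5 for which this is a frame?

T

Reflexive (axiom T): yes — every world is R-related to itself.
Transitive (axiom 4): no — w0 R w1 and w1 R w5, but not w0 R w5.
Euclidean (axiom 5): no — w0 R w1 and w0 R w2, but not w1 R w2.
So F validates K, T; S4 would additionally require R to be transitive. The strongest is T.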